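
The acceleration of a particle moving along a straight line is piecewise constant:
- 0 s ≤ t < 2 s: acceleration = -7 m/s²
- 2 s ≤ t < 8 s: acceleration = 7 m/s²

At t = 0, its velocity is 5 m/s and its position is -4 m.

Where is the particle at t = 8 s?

On each constant-a segment, Δv = aΔt and Δx = v₀Δt + ½aΔt²; chain segment to segment.
0–2 s: v starts 5 m/s; Δx = 5·2 + ½·-7·2² = -4 m; v ends -9 m/s.
2–8 s: v starts -9 m/s; Δx = -9·6 + ½·7·6² = 72 m; v ends 33 m/s.
x(8) = -4 + Σ Δx = 64 m.

64 m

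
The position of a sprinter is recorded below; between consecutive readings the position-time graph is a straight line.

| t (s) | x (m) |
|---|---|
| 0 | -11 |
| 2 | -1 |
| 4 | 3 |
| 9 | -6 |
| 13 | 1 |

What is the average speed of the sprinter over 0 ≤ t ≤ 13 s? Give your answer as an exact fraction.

Average speed = (total path length)/(elapsed time); on a piecewise-linear x-t graph the path length is Σ|Δx|.
0–2 s: |Δx| = |-1 − -11| = 10 m
2–4 s: |Δx| = |3 − -1| = 4 m
4–9 s: |Δx| = |-6 − 3| = 9 m
9–13 s: |Δx| = |1 − -6| = 7 m
Total path = 30 m; average speed = 30/13 = 30/13 m/s.

30/13 m/s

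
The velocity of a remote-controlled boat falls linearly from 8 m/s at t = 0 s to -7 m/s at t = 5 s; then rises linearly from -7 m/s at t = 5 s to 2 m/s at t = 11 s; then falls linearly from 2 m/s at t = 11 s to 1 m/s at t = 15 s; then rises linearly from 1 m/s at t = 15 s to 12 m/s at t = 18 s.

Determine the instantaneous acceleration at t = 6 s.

Acceleration is the slope of the v-t graph on 5–11 s: (2 − -7)/(11 − 5) = 1.5 m/s².

1.5 m/s²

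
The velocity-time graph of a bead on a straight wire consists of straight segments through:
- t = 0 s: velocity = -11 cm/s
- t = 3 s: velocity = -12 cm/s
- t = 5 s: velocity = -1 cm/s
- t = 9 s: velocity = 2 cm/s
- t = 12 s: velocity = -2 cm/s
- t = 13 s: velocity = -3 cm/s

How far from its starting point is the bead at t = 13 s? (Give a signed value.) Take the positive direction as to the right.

-48 cm

Net displacement equals the area under the velocity-time graph (areas below the axis count negative).
0–3 s: ½(-11 + -12)(3) = -34.5 cm
3–5 s: ½(-12 + -1)(2) = -13 cm
5–9 s: ½(-1 + 2)(4) = 2 cm
9–12 s: ½(2 + -2)(3) = 0 cm
12–13 s: ½(-2 + -3)(1) = -2.5 cm
Net displacement = -48 cm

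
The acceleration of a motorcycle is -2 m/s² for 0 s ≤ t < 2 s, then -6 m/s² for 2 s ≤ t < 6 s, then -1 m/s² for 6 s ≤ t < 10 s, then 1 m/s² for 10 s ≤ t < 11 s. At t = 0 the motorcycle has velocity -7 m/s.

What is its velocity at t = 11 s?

-38 m/s

Δv equals the area under the a-t graph; then v = v₀ + Δv.
0–2 s: -2 × 2 = -4 m/s
2–6 s: -6 × 4 = -24 m/s
6–10 s: -1 × 4 = -4 m/s
10–11 s: 1 × 1 = 1 m/s
Δv = -31 m/s, so v(11) = -7 + (-31) = -38 m/s.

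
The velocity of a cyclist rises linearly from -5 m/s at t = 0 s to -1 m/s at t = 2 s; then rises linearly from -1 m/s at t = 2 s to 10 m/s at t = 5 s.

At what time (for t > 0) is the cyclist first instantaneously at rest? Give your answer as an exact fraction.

t = 25/11 s

v changes sign on 2–5 s (from -1 to 10); the graph is linear there, so v = 0 at t = 2 + (1)·(5 − 2)/(10 − -1) = 25/11 s.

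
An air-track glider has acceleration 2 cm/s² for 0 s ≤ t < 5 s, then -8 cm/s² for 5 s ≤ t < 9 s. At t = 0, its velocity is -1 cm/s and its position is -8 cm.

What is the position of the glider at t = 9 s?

-16 cm

On each constant-a segment, Δv = aΔt and Δx = v₀Δt + ½aΔt²; chain segment to segment.
0–5 s: v starts -1 cm/s; Δx = -1·5 + ½·2·5² = 20 cm; v ends 9 cm/s.
5–9 s: v starts 9 cm/s; Δx = 9·4 + ½·-8·4² = -28 cm; v ends -23 cm/s.
x(9) = -8 + Σ Δx = -16 cm.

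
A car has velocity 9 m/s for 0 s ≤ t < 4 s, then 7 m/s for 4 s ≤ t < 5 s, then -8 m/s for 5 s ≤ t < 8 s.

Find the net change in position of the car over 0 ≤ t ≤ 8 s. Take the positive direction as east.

19 m

Net displacement equals the area under the velocity-time graph (areas below the axis count negative).
0–4 s: 9 × 4 = 36 m
4–5 s: 7 × 1 = 7 m
5–8 s: -8 × 3 = -24 m
Net displacement = 19 m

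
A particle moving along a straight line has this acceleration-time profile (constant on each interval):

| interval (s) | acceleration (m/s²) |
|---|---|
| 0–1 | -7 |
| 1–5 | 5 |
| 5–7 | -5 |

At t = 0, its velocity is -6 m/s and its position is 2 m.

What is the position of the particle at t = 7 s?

On each constant-a segment, Δv = aΔt and Δx = v₀Δt + ½aΔt²; chain segment to segment.
0–1 s: v starts -6 m/s; Δx = -6·1 + ½·-7·1² = -9.5 m; v ends -13 m/s.
1–5 s: v starts -13 m/s; Δx = -13·4 + ½·5·4² = -12 m; v ends 7 m/s.
5–7 s: v starts 7 m/s; Δx = 7·2 + ½·-5·2² = 4 m; v ends -3 m/s.
x(7) = 2 + Σ Δx = -15.5 m.

-15.5 m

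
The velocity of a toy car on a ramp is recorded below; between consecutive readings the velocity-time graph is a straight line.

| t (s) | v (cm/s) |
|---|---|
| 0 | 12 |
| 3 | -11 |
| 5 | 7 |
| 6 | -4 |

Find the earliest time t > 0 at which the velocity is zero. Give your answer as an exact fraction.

v changes sign on 0–3 s (from 12 to -11); the graph is linear there, so v = 0 at t = 0 + (-12)·(3 − 0)/(-11 − 12) = 36/23 s.

t = 36/23 s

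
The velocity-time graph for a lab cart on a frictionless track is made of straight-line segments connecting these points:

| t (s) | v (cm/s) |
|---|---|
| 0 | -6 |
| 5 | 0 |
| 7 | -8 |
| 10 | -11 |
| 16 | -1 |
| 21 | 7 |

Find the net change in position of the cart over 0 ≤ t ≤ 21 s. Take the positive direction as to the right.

Net displacement equals the area under the velocity-time graph (areas below the axis count negative).
0–5 s: ½(-6 + 0)(5) = -15 cm
5–7 s: ½(0 + -8)(2) = -8 cm
7–10 s: ½(-8 + -11)(3) = -28.5 cm
10–16 s: ½(-11 + -1)(6) = -36 cm
16–21 s: ½(-1 + 7)(5) = 15 cm
Net displacement = -72.5 cm

-72.5 cm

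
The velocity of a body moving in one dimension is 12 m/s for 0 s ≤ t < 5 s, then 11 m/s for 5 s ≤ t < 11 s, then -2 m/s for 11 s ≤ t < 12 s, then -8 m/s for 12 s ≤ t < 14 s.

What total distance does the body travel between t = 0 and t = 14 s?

144 m

Total distance travelled is ∫|v| dt — sum the magnitudes of each area piece.
0–5 s: |12| × 5 = 60 m
5–11 s: |11| × 6 = 66 m
11–12 s: |-2| × 1 = 2 m
12–14 s: |-8| × 2 = 16 m
Total distance = 144 m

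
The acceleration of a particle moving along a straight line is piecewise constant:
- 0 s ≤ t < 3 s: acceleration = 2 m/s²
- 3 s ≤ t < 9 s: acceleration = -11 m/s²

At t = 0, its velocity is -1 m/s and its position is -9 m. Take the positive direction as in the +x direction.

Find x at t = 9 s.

-171 m

On each constant-a segment, Δv = aΔt and Δx = v₀Δt + ½aΔt²; chain segment to segment.
0–3 s: v starts -1 m/s; Δx = -1·3 + ½·2·3² = 6 m; v ends 5 m/s.
3–9 s: v starts 5 m/s; Δx = 5·6 + ½·-11·6² = -168 m; v ends -61 m/s.
x(9) = -9 + Σ Δx = -171 m.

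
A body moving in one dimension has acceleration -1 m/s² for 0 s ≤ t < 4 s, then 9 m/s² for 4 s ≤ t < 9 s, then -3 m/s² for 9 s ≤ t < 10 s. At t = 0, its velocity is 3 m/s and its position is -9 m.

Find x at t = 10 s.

145 m

On each constant-a segment, Δv = aΔt and Δx = v₀Δt + ½aΔt²; chain segment to segment.
0–4 s: v starts 3 m/s; Δx = 3·4 + ½·-1·4² = 4 m; v ends -1 m/s.
4–9 s: v starts -1 m/s; Δx = -1·5 + ½·9·5² = 107.5 m; v ends 44 m/s.
9–10 s: v starts 44 m/s; Δx = 44·1 + ½·-3·1² = 42.5 m; v ends 41 m/s.
x(10) = -9 + Σ Δx = 145 m.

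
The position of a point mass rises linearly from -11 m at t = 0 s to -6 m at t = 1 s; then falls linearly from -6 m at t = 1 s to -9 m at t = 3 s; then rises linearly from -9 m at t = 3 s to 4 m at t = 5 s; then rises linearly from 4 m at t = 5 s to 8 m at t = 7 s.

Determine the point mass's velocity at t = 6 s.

2 m/s

Velocity is the slope of the x-t graph on 5–7 s: (8 − 4)/(7 − 5) = 2 m/s.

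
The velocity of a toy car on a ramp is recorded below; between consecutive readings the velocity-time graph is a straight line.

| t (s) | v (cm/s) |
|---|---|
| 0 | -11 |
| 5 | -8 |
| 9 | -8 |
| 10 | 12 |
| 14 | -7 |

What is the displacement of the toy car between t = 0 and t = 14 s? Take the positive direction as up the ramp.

Displacement is the signed area under the v-t curve.
0–5 s: ½(-11 + -8)(5) = -47.5 cm
5–9 s: -8 × 4 = -32 cm
9–10 s: ½(-8 + 12)(1) = 2 cm
10–14 s: ½(12 + -7)(4) = 10 cm
Net displacement = -67.5 cm

-67.5 cm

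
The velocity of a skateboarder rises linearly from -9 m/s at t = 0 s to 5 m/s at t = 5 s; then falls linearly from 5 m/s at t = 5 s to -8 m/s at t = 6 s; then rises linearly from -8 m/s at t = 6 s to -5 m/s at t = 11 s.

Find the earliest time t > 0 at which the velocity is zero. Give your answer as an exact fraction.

v changes sign on 0–5 s (from -9 to 5); the graph is linear there, so v = 0 at t = 0 + (9)·(5 − 0)/(5 − -9) = 45/14 s.

t = 45/14 s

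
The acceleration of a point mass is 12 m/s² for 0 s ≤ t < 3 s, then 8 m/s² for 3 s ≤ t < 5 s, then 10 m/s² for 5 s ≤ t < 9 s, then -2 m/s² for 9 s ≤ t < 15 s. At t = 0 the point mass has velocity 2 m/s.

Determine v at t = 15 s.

Δv equals the area under the a-t graph; then v = v₀ + Δv.
0–3 s: 12 × 3 = 36 m/s
3–5 s: 8 × 2 = 16 m/s
5–9 s: 10 × 4 = 40 m/s
9–15 s: -2 × 6 = -12 m/s
Δv = 80 m/s, so v(15) = 2 + (80) = 82 m/s.

82 m/s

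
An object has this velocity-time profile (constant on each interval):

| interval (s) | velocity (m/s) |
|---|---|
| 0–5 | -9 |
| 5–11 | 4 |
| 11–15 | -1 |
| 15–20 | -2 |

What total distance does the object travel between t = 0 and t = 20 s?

Total distance travelled is ∫|v| dt — sum the magnitudes of each area piece.
0–5 s: |-9| × 5 = 45 m
5–11 s: |4| × 6 = 24 m
11–15 s: |-1| × 4 = 4 m
15–20 s: |-2| × 5 = 10 m
Total distance = 83 m

83 m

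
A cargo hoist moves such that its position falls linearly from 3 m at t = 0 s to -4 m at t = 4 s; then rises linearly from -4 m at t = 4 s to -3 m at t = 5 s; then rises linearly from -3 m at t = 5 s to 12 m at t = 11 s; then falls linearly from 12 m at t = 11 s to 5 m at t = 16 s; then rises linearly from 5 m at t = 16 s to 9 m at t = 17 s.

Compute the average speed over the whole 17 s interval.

2 m/s

Average speed = (total path length)/(elapsed time); on a piecewise-linear x-t graph the path length is Σ|Δx|.
0–4 s: |Δx| = |-4 − 3| = 7 m
4–5 s: |Δx| = |-3 − -4| = 1 m
5–11 s: |Δx| = |12 − -3| = 15 m
11–16 s: |Δx| = |5 − 12| = 7 m
16–17 s: |Δx| = |9 − 5| = 4 m
Total path = 34 m; average speed = 34/17 = 2 m/s.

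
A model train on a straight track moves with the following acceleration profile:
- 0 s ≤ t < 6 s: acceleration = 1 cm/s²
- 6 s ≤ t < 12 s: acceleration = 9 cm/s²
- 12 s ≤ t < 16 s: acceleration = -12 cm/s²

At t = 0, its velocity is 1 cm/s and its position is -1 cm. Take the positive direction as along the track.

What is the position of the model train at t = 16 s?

On each constant-a segment, Δv = aΔt and Δx = v₀Δt + ½aΔt²; chain segment to segment.
0–6 s: v starts 1 cm/s; Δx = 1·6 + ½·1·6² = 24 cm; v ends 7 cm/s.
6–12 s: v starts 7 cm/s; Δx = 7·6 + ½·9·6² = 204 cm; v ends 61 cm/s.
12–16 s: v starts 61 cm/s; Δx = 61·4 + ½·-12·4² = 148 cm; v ends 13 cm/s.
x(16) = -1 + Σ Δx = 375 cm.

375 cm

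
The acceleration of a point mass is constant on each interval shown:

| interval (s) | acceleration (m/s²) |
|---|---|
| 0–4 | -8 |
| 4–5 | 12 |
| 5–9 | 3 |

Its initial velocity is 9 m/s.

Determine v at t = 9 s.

Δv equals the area under the a-t graph; then v = v₀ + Δv.
0–4 s: -8 × 4 = -32 m/s
4–5 s: 12 × 1 = 12 m/s
5–9 s: 3 × 4 = 12 m/s
Δv = -8 m/s, so v(9) = 9 + (-8) = 1 m/s.

1 m/s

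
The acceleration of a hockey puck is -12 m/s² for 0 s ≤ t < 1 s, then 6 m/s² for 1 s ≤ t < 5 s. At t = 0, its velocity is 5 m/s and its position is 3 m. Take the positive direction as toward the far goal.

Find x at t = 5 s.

22 m

On each constant-a segment, Δv = aΔt and Δx = v₀Δt + ½aΔt²; chain segment to segment.
0–1 s: v starts 5 m/s; Δx = 5·1 + ½·-12·1² = -1 m; v ends -7 m/s.
1–5 s: v starts -7 m/s; Δx = -7·4 + ½·6·4² = 20 m; v ends 17 m/s.
x(5) = 3 + Σ Δx = 22 m.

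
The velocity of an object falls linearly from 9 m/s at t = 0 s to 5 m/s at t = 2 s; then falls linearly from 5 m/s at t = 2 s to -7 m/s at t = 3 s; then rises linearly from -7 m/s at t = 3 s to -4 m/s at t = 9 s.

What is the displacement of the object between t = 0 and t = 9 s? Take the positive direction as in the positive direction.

Displacement is the signed area under the v-t curve.
0–2 s: ½(9 + 5)(2) = 14 m
2–3 s: ½(5 + -7)(1) = -1 m
3–9 s: ½(-7 + -4)(6) = -33 m
Net displacement = -20 m

-20 m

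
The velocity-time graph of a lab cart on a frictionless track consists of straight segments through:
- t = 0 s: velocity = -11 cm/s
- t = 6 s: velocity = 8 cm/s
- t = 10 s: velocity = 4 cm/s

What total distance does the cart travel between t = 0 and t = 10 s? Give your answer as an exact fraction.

Total distance travelled is ∫|v| dt — sum the magnitudes of each area piece.
0–6 s: v = 0 at t = 66/19 s; triangle areas 363/19 + 192/19 = 555/19 cm
6–10 s: |½(8 + 4)(4)| = 24 cm
Total distance = 1011/19 cm

1011/19 cm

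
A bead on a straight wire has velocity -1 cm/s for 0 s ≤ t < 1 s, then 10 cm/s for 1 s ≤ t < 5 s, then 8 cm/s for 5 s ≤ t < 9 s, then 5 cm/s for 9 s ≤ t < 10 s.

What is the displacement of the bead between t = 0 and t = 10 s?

Displacement is the signed area under the v-t curve.
0–1 s: -1 × 1 = -1 cm
1–5 s: 10 × 4 = 40 cm
5–9 s: 8 × 4 = 32 cm
9–10 s: 5 × 1 = 5 cm
Net displacement = 76 cm

76 cm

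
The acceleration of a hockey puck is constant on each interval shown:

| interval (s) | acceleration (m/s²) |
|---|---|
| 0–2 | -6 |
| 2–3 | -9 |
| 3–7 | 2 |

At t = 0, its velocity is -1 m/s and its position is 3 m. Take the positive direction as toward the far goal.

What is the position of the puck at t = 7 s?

On each constant-a segment, Δv = aΔt and Δx = v₀Δt + ½aΔt²; chain segment to segment.
0–2 s: v starts -1 m/s; Δx = -1·2 + ½·-6·2² = -14 m; v ends -13 m/s.
2–3 s: v starts -13 m/s; Δx = -13·1 + ½·-9·1² = -17.5 m; v ends -22 m/s.
3–7 s: v starts -22 m/s; Δx = -22·4 + ½·2·4² = -72 m; v ends -14 m/s.
x(7) = 3 + Σ Δx = -100.5 m.

-100.5 m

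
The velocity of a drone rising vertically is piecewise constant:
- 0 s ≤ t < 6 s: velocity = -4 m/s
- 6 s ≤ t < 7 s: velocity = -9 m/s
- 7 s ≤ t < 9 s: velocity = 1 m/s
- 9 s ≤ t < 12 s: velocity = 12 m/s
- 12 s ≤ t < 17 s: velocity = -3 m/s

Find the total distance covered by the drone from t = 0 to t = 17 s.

Distance (not displacement) is the total path length: add the absolute areas under v-t.
0–6 s: |-4| × 6 = 24 m
6–7 s: |-9| × 1 = 9 m
7–9 s: |1| × 2 = 2 m
9–12 s: |12| × 3 = 36 m
12–17 s: |-3| × 5 = 15 m
Total distance = 86 m

86 m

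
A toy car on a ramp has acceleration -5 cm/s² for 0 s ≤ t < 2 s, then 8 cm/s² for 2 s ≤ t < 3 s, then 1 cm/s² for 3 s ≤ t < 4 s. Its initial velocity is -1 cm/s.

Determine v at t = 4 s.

Δv equals the area under the a-t graph; then v = v₀ + Δv.
0–2 s: -5 × 2 = -10 cm/s
2–3 s: 8 × 1 = 8 cm/s
3–4 s: 1 × 1 = 1 cm/s
Δv = -1 cm/s, so v(4) = -1 + (-1) = -2 cm/s.

-2 cm/s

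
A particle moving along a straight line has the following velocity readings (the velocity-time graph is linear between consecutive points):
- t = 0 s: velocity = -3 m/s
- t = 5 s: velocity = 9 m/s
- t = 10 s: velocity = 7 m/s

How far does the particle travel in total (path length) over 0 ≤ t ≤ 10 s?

58.75 m

Total distance travelled is ∫|v| dt — sum the magnitudes of each area piece.
0–5 s: v = 0 at t = 1.25 s; triangle areas 1.875 + 16.875 = 18.75 m
5–10 s: |½(9 + 7)(5)| = 40 m
Total distance = 58.75 m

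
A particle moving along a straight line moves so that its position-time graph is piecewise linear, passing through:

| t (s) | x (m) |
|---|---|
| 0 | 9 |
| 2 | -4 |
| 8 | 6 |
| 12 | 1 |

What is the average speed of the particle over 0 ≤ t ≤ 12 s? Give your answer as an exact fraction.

Average speed = (total path length)/(elapsed time); on a piecewise-linear x-t graph the path length is Σ|Δx|.
0–2 s: |Δx| = |-4 − 9| = 13 m
2–8 s: |Δx| = |6 − -4| = 10 m
8–12 s: |Δx| = |1 − 6| = 5 m
Total path = 28 m; average speed = 28/12 = 7/3 m/s.

7/3 m/s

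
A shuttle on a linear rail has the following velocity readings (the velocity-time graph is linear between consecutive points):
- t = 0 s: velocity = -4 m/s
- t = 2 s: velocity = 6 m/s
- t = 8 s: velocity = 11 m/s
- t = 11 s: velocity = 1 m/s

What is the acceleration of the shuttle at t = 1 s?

5 m/s²

Acceleration is the slope of the v-t graph on 0–2 s: (6 − -4)/(2 − 0) = 5 m/s².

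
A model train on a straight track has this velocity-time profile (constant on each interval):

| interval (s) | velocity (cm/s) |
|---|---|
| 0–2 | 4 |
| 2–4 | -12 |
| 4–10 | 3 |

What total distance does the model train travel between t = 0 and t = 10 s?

50 cm

Distance (not displacement) is the total path length: add the absolute areas under v-t.
0–2 s: |4| × 2 = 8 cm
2–4 s: |-12| × 2 = 24 cm
4–10 s: |3| × 6 = 18 cm
Total distance = 50 cm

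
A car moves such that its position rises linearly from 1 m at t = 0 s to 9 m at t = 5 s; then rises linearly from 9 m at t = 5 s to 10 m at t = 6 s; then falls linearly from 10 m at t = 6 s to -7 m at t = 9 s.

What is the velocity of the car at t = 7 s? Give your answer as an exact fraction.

Velocity is the slope of the x-t graph on 6–9 s: (-7 − 10)/(9 − 6) = -17/3 m/s.

-17/3 m/s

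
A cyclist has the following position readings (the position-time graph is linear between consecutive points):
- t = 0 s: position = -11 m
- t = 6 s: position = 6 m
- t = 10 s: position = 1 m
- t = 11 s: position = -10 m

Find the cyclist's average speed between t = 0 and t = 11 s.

Average speed = (total path length)/(elapsed time); on a piecewise-linear x-t graph the path length is Σ|Δx|.
0–6 s: |Δx| = |6 − -11| = 17 m
6–10 s: |Δx| = |1 − 6| = 5 m
10–11 s: |Δx| = |-10 − 1| = 11 m
Total path = 33 m; average speed = 33/11 = 3 m/s.

3 m/s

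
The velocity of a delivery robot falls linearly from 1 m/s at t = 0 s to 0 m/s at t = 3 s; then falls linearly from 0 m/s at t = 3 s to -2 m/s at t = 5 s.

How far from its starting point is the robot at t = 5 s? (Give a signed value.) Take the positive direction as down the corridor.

Net displacement equals the area under the velocity-time graph (areas below the axis count negative).
0–3 s: ½(1 + 0)(3) = 1.5 m
3–5 s: ½(0 + -2)(2) = -2 m
Net displacement = -0.5 m

-0.5 m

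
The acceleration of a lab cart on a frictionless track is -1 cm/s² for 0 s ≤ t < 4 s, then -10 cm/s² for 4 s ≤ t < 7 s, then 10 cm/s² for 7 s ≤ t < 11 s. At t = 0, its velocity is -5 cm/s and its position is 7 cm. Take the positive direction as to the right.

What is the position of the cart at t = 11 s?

-169 cm

On each constant-a segment, Δv = aΔt and Δx = v₀Δt + ½aΔt²; chain segment to segment.
0–4 s: v starts -5 cm/s; Δx = -5·4 + ½·-1·4² = -28 cm; v ends -9 cm/s.
4–7 s: v starts -9 cm/s; Δx = -9·3 + ½·-10·3² = -72 cm; v ends -39 cm/s.
7–11 s: v starts -39 cm/s; Δx = -39·4 + ½·10·4² = -76 cm; v ends 1 cm/s.
x(11) = 7 + Σ Δx = -169 cm.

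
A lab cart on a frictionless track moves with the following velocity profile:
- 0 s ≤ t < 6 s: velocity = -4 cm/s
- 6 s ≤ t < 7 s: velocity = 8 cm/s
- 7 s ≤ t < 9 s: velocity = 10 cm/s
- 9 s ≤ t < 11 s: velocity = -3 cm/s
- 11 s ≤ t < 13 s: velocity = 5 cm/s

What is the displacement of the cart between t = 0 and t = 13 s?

8 cm

Displacement is the signed area under the v-t curve.
0–6 s: -4 × 6 = -24 cm
6–7 s: 8 × 1 = 8 cm
7–9 s: 10 × 2 = 20 cm
9–11 s: -3 × 2 = -6 cm
11–13 s: 5 × 2 = 10 cm
Net displacement = 8 cm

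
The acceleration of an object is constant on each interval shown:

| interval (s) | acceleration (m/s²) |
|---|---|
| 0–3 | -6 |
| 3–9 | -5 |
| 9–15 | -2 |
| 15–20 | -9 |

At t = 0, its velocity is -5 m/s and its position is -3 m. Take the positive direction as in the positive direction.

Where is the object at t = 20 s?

On each constant-a segment, Δv = aΔt and Δx = v₀Δt + ½aΔt²; chain segment to segment.
0–3 s: v starts -5 m/s; Δx = -5·3 + ½·-6·3² = -42 m; v ends -23 m/s.
3–9 s: v starts -23 m/s; Δx = -23·6 + ½·-5·6² = -228 m; v ends -53 m/s.
9–15 s: v starts -53 m/s; Δx = -53·6 + ½·-2·6² = -354 m; v ends -65 m/s.
15–20 s: v starts -65 m/s; Δx = -65·5 + ½·-9·5² = -437.5 m; v ends -110 m/s.
x(20) = -3 + Σ Δx = -1064.5 m.

-1064.5 m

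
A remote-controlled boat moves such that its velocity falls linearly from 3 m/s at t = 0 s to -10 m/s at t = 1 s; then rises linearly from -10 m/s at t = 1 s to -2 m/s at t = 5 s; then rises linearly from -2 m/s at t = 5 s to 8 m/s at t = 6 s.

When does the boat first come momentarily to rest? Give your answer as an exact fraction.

t = 3/13 s

v changes sign on 0–1 s (from 3 to -10); the graph is linear there, so v = 0 at t = 0 + (-3)·(1 − 0)/(-10 − 3) = 3/13 s.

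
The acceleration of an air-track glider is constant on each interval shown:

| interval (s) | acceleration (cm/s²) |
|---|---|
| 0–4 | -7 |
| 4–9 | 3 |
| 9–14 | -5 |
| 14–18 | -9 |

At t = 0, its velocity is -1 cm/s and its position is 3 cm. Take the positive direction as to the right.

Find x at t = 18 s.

-525 cm

On each constant-a segment, Δv = aΔt and Δx = v₀Δt + ½aΔt²; chain segment to segment.
0–4 s: v starts -1 cm/s; Δx = -1·4 + ½·-7·4² = -60 cm; v ends -29 cm/s.
4–9 s: v starts -29 cm/s; Δx = -29·5 + ½·3·5² = -107.5 cm; v ends -14 cm/s.
9–14 s: v starts -14 cm/s; Δx = -14·5 + ½·-5·5² = -132.5 cm; v ends -39 cm/s.
14–18 s: v starts -39 cm/s; Δx = -39·4 + ½·-9·4² = -228 cm; v ends -75 cm/s.
x(18) = 3 + Σ Δx = -525 cm.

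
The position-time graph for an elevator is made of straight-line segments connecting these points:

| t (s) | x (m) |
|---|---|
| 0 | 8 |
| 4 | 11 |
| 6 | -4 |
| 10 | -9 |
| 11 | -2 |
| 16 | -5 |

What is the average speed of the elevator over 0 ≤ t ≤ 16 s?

Average speed = (total path length)/(elapsed time); on a piecewise-linear x-t graph the path length is Σ|Δx|.
0–4 s: |Δx| = |11 − 8| = 3 m
4–6 s: |Δx| = |-4 − 11| = 15 m
6–10 s: |Δx| = |-9 − -4| = 5 m
10–11 s: |Δx| = |-2 − -9| = 7 m
11–16 s: |Δx| = |-5 − -2| = 3 m
Total path = 33 m; average speed = 33/16 = 2.0625 m/s.

2.0625 m/s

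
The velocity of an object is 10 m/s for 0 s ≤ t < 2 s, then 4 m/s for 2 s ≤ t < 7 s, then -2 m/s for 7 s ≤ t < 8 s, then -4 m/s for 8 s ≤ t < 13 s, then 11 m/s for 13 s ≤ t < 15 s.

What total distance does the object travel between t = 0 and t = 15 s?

84 m

Distance (not displacement) is the total path length: add the absolute areas under v-t.
0–2 s: |10| × 2 = 20 m
2–7 s: |4| × 5 = 20 m
7–8 s: |-2| × 1 = 2 m
8–13 s: |-4| × 5 = 20 m
13–15 s: |11| × 2 = 22 m
Total distance = 84 m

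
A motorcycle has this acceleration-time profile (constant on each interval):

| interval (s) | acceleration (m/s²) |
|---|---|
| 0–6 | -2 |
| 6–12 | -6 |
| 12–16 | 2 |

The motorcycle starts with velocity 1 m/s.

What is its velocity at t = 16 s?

Δv equals the area under the a-t graph; then v = v₀ + Δv.
0–6 s: -2 × 6 = -12 m/s
6–12 s: -6 × 6 = -36 m/s
12–16 s: 2 × 4 = 8 m/s
Δv = -40 m/s, so v(16) = 1 + (-40) = -39 m/s.

-39 m/s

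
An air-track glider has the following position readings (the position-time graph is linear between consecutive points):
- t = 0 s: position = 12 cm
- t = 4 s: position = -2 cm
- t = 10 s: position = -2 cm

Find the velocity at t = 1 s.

Velocity is the slope of the x-t graph on 0–4 s: (-2 − 12)/(4 − 0) = -3.5 cm/s.

-3.5 cm/s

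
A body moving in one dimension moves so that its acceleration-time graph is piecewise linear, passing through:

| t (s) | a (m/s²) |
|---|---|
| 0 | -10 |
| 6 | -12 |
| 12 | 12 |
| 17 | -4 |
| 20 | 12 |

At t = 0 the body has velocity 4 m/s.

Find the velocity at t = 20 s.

-30 m/s

Δv equals the area under the a-t graph; then v = v₀ + Δv.
0–6 s: ½(-10 + -12)(6) = -66 m/s
6–12 s: ½(-12 + 12)(6) = 0 m/s
12–17 s: ½(12 + -4)(5) = 20 m/s
17–20 s: ½(-4 + 12)(3) = 12 m/s
Δv = -34 m/s, so v(20) = 4 + (-34) = -30 m/s.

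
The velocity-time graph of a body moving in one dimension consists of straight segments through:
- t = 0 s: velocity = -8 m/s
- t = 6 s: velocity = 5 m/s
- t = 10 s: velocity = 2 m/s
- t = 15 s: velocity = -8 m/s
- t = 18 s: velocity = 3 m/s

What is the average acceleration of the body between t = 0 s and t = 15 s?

Average acceleration = Δv/Δt = (-8 − -8)/(15 − 0) = 0 m/s².

0 m/s²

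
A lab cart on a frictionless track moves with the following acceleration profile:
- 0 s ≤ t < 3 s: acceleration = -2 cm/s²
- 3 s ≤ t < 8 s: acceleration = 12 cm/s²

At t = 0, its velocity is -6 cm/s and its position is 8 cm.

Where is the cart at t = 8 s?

71 cm

On each constant-a segment, Δv = aΔt and Δx = v₀Δt + ½aΔt²; chain segment to segment.
0–3 s: v starts -6 cm/s; Δx = -6·3 + ½·-2·3² = -27 cm; v ends -12 cm/s.
3–8 s: v starts -12 cm/s; Δx = -12·5 + ½·12·5² = 90 cm; v ends 48 cm/s.
x(8) = 8 + Σ Δx = 71 cm.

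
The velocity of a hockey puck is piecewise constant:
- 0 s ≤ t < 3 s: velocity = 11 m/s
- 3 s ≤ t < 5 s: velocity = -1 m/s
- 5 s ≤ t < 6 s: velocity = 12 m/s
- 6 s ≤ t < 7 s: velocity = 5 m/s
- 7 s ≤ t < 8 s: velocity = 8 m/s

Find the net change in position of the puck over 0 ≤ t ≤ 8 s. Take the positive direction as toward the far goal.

Displacement is the signed area under the v-t curve.
0–3 s: 11 × 3 = 33 m
3–5 s: -1 × 2 = -2 m
5–6 s: 12 × 1 = 12 m
6–7 s: 5 × 1 = 5 m
7–8 s: 8 × 1 = 8 m
Net displacement = 56 m

56 m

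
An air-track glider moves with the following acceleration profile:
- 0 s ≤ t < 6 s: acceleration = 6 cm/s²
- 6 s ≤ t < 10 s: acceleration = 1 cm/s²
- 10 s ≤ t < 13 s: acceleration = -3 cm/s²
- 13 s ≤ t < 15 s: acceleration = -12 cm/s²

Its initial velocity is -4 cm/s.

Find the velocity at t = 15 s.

Δv equals the area under the a-t graph; then v = v₀ + Δv.
0–6 s: 6 × 6 = 36 cm/s
6–10 s: 1 × 4 = 4 cm/s
10–13 s: -3 × 3 = -9 cm/s
13–15 s: -12 × 2 = -24 cm/s
Δv = 7 cm/s, so v(15) = -4 + (7) = 3 cm/s.

3 cm/s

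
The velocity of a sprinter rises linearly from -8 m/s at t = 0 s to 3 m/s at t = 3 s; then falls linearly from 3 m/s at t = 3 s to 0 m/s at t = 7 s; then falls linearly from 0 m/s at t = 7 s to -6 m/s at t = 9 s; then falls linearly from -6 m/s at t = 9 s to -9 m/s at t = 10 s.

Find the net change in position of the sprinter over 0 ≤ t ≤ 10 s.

Net displacement equals the area under the velocity-time graph (areas below the axis count negative).
0–3 s: ½(-8 + 3)(3) = -7.5 m
3–7 s: ½(3 + 0)(4) = 6 m
7–9 s: ½(0 + -6)(2) = -6 m
9–10 s: ½(-6 + -9)(1) = -7.5 m
Net displacement = -15 m

-15 m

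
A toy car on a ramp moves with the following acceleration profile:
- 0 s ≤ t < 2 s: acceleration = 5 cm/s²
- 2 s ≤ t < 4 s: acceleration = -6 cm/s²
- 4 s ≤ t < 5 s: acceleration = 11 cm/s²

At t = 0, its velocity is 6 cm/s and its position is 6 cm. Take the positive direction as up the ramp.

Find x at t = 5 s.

57.5 cm

On each constant-a segment, Δv = aΔt and Δx = v₀Δt + ½aΔt²; chain segment to segment.
0–2 s: v starts 6 cm/s; Δx = 6·2 + ½·5·2² = 22 cm; v ends 16 cm/s.
2–4 s: v starts 16 cm/s; Δx = 16·2 + ½·-6·2² = 20 cm; v ends 4 cm/s.
4–5 s: v starts 4 cm/s; Δx = 4·1 + ½·11·1² = 9.5 cm; v ends 15 cm/s.
x(5) = 6 + Σ Δx = 57.5 cm.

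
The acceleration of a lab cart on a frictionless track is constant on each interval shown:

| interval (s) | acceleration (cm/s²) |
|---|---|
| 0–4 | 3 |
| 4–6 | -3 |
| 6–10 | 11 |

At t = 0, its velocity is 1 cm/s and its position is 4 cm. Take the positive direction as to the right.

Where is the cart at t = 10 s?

On each constant-a segment, Δv = aΔt and Δx = v₀Δt + ½aΔt²; chain segment to segment.
0–4 s: v starts 1 cm/s; Δx = 1·4 + ½·3·4² = 28 cm; v ends 13 cm/s.
4–6 s: v starts 13 cm/s; Δx = 13·2 + ½·-3·2² = 20 cm; v ends 7 cm/s.
6–10 s: v starts 7 cm/s; Δx = 7·4 + ½·11·4² = 116 cm; v ends 51 cm/s.
x(10) = 4 + Σ Δx = 168 cm.

168 cm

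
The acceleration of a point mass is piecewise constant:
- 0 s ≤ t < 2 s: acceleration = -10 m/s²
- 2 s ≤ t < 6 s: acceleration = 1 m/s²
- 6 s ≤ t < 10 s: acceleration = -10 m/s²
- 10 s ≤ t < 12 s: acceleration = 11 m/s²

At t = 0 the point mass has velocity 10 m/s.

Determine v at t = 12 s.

Δv equals the area under the a-t graph; then v = v₀ + Δv.
0–2 s: -10 × 2 = -20 m/s
2–6 s: 1 × 4 = 4 m/s
6–10 s: -10 × 4 = -40 m/s
10–12 s: 11 × 2 = 22 m/s
Δv = -34 m/s, so v(12) = 10 + (-34) = -24 m/s.

-24 m/s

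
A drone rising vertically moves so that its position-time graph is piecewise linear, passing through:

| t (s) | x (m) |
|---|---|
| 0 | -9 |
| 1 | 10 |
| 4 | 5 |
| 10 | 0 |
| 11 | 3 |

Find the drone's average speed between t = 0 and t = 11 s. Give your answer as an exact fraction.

32/11 m/s

Average speed = (total path length)/(elapsed time); on a piecewise-linear x-t graph the path length is Σ|Δx|.
0–1 s: |Δx| = |10 − -9| = 19 m
1–4 s: |Δx| = |5 − 10| = 5 m
4–10 s: |Δx| = |0 − 5| = 5 m
10–11 s: |Δx| = |3 − 0| = 3 m
Total path = 32 m; average speed = 32/11 = 32/11 m/s.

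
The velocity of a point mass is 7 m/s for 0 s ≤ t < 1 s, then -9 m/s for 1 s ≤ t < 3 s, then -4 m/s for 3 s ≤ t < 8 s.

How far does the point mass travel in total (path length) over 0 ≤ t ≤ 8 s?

45 m

Distance (not displacement) is the total path length: add the absolute areas under v-t.
0–1 s: |7| × 1 = 7 m
1–3 s: |-9| × 2 = 18 m
3–8 s: |-4| × 5 = 20 m
Total distance = 45 m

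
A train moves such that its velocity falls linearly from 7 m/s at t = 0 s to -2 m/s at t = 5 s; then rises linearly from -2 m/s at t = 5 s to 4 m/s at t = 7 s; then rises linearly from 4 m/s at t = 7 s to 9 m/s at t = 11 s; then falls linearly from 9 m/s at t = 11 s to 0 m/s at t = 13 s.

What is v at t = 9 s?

6.5 m/s

On 7–11 s the graph is linear from 4 to 9 m/s: v(9) = 4 + (9 − 4)·(9 − 7)/(11 − 7) = 6.5 m/s.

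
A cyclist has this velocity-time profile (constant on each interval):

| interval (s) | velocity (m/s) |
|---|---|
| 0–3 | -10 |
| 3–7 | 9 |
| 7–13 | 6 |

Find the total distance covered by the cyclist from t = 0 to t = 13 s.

Total distance travelled is ∫|v| dt — sum the magnitudes of each area piece.
0–3 s: |-10| × 3 = 30 m
3–7 s: |9| × 4 = 36 m
7–13 s: |6| × 6 = 36 m
Total distance = 102 m

102 m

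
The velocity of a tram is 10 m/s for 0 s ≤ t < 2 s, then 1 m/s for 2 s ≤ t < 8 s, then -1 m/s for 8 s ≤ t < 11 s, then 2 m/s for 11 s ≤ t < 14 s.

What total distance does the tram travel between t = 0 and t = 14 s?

Distance (not displacement) is the total path length: add the absolute areas under v-t.
0–2 s: |10| × 2 = 20 m
2–8 s: |1| × 6 = 6 m
8–11 s: |-1| × 3 = 3 m
11–14 s: |2| × 3 = 6 m
Total distance = 35 m

35 m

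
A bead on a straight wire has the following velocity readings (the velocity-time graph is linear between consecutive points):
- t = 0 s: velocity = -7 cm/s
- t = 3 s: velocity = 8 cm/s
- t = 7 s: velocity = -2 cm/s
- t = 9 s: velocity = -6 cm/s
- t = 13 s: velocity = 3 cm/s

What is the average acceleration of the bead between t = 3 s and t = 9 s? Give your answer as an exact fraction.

Average acceleration = Δv/Δt = (-6 − 8)/(9 − 3) = -7/3 cm/s².

-7/3 cm/s²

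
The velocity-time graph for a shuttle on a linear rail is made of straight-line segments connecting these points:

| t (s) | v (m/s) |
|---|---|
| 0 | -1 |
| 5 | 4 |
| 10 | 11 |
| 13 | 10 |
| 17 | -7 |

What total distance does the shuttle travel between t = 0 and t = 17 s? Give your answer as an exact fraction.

3231/34 m

Distance (not displacement) is the total path length: add the absolute areas under v-t.
0–5 s: v = 0 at t = 1 s; triangle areas 0.5 + 8 = 8.5 m
5–10 s: |½(4 + 11)(5)| = 37.5 m
10–13 s: |½(11 + 10)(3)| = 31.5 m
13–17 s: v = 0 at t = 261/17 s; triangle areas 200/17 + 98/17 = 298/17 m
Total distance = 3231/34 m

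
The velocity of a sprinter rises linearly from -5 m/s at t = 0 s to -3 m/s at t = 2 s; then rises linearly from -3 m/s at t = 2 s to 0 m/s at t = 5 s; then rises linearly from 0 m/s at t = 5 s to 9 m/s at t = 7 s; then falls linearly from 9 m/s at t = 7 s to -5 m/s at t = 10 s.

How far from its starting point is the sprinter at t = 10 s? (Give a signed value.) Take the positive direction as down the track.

2.5 m

Net displacement equals the area under the velocity-time graph (areas below the axis count negative).
0–2 s: ½(-5 + -3)(2) = -8 m
2–5 s: ½(-3 + 0)(3) = -4.5 m
5–7 s: ½(0 + 9)(2) = 9 m
7–10 s: ½(9 + -5)(3) = 6 m
Net displacement = 2.5 m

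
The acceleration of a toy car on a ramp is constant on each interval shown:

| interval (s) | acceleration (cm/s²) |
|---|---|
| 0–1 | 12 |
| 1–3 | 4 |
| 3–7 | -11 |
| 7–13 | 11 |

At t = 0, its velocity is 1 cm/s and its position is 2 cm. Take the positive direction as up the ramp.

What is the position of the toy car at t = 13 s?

99 cm

On each constant-a segment, Δv = aΔt and Δx = v₀Δt + ½aΔt²; chain segment to segment.
0–1 s: v starts 1 cm/s; Δx = 1·1 + ½·12·1² = 7 cm; v ends 13 cm/s.
1–3 s: v starts 13 cm/s; Δx = 13·2 + ½·4·2² = 34 cm; v ends 21 cm/s.
3–7 s: v starts 21 cm/s; Δx = 21·4 + ½·-11·4² = -4 cm; v ends -23 cm/s.
7–13 s: v starts -23 cm/s; Δx = -23·6 + ½·11·6² = 60 cm; v ends 43 cm/s.
x(13) = 2 + Σ Δx = 99 cm.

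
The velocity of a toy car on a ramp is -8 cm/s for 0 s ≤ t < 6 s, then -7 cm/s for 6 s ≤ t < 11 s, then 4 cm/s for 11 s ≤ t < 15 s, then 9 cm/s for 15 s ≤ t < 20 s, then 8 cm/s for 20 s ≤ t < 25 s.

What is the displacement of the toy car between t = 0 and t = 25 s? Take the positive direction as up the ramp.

Net displacement equals the area under the velocity-time graph (areas below the axis count negative).
0–6 s: -8 × 6 = -48 cm
6–11 s: -7 × 5 = -35 cm
11–15 s: 4 × 4 = 16 cm
15–20 s: 9 × 5 = 45 cm
20–25 s: 8 × 5 = 40 cm
Net displacement = 18 cm

18 cm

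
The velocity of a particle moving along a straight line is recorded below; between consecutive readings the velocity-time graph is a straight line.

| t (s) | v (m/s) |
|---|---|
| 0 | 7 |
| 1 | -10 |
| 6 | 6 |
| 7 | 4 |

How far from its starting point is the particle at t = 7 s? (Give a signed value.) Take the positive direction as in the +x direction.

-6.5 m

Displacement is the signed area under the v-t curve.
0–1 s: ½(7 + -10)(1) = -1.5 m
1–6 s: ½(-10 + 6)(5) = -10 m
6–7 s: ½(6 + 4)(1) = 5 m
Net displacement = -6.5 m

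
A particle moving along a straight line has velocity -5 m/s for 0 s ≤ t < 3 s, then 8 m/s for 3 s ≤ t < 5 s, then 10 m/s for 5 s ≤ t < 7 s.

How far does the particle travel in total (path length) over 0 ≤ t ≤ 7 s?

Distance (not displacement) is the total path length: add the absolute areas under v-t.
0–3 s: |-5| × 3 = 15 m
3–5 s: |8| × 2 = 16 m
5–7 s: |10| × 2 = 20 m
Total distance = 51 m

51 m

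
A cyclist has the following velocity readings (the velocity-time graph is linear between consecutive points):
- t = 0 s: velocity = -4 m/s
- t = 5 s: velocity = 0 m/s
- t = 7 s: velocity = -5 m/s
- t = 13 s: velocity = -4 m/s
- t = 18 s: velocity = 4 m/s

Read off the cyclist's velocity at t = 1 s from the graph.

-3.2 m/s

On 0–5 s the graph is linear from -4 to 0 m/s: v(1) = -4 + (0 − -4)·(1 − 0)/(5 − 0) = -3.2 m/s.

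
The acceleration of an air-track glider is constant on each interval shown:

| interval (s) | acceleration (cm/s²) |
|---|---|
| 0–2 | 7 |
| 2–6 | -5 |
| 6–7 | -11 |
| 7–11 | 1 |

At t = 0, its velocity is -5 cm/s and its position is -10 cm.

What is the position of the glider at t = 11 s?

On each constant-a segment, Δv = aΔt and Δx = v₀Δt + ½aΔt²; chain segment to segment.
0–2 s: v starts -5 cm/s; Δx = -5·2 + ½·7·2² = 4 cm; v ends 9 cm/s.
2–6 s: v starts 9 cm/s; Δx = 9·4 + ½·-5·4² = -4 cm; v ends -11 cm/s.
6–7 s: v starts -11 cm/s; Δx = -11·1 + ½·-11·1² = -16.5 cm; v ends -22 cm/s.
7–11 s: v starts -22 cm/s; Δx = -22·4 + ½·1·4² = -80 cm; v ends -18 cm/s.
x(11) = -10 + Σ Δx = -106.5 cm.

-106.5 cm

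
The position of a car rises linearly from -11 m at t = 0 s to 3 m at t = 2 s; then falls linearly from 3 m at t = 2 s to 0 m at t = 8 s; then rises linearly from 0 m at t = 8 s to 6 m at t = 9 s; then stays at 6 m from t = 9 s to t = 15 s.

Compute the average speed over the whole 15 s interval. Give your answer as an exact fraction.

23/15 m/s

Average speed = (total path length)/(elapsed time); on a piecewise-linear x-t graph the path length is Σ|Δx|.
0–2 s: |Δx| = |3 − -11| = 14 m
2–8 s: |Δx| = |0 − 3| = 3 m
8–9 s: |Δx| = |6 − 0| = 6 m
9–15 s: |Δx| = |6 − 6| = 0 m
Total path = 23 m; average speed = 23/15 = 23/15 m/s.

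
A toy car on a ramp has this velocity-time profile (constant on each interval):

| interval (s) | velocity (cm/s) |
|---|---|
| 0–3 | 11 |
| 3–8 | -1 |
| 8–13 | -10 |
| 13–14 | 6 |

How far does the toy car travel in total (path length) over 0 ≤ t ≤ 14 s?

94 cm

Distance (not displacement) is the total path length: add the absolute areas under v-t.
0–3 s: |11| × 3 = 33 cm
3–8 s: |-1| × 5 = 5 cm
8–13 s: |-10| × 5 = 50 cm
13–14 s: |6| × 1 = 6 cm
Total distance = 94 cm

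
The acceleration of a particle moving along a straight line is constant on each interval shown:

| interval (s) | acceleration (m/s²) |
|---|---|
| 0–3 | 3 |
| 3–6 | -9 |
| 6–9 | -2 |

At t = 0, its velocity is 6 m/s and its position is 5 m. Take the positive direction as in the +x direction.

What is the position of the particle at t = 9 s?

On each constant-a segment, Δv = aΔt and Δx = v₀Δt + ½aΔt²; chain segment to segment.
0–3 s: v starts 6 m/s; Δx = 6·3 + ½·3·3² = 31.5 m; v ends 15 m/s.
3–6 s: v starts 15 m/s; Δx = 15·3 + ½·-9·3² = 4.5 m; v ends -12 m/s.
6–9 s: v starts -12 m/s; Δx = -12·3 + ½·-2·3² = -45 m; v ends -18 m/s.
x(9) = 5 + Σ Δx = -4 m.

-4 m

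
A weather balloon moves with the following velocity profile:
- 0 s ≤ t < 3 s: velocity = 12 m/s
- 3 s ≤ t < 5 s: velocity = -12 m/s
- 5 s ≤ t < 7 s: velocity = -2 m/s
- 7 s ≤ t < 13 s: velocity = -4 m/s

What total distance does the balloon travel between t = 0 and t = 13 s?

Total distance travelled is ∫|v| dt — sum the magnitudes of each area piece.
0–3 s: |12| × 3 = 36 m
3–5 s: |-12| × 2 = 24 m
5–7 s: |-2| × 2 = 4 m
7–13 s: |-4| × 6 = 24 m
Total distance = 88 m

88 m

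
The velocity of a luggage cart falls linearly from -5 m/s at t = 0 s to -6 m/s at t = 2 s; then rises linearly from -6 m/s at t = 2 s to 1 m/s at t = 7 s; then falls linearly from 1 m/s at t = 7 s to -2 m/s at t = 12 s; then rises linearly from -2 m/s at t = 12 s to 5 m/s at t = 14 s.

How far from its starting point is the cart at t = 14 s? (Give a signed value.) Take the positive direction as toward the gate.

Displacement is the signed area under the v-t curve.
0–2 s: ½(-5 + -6)(2) = -11 m
2–7 s: ½(-6 + 1)(5) = -12.5 m
7–12 s: ½(1 + -2)(5) = -2.5 m
12–14 s: ½(-2 + 5)(2) = 3 m
Net displacement = -23 m

-23 m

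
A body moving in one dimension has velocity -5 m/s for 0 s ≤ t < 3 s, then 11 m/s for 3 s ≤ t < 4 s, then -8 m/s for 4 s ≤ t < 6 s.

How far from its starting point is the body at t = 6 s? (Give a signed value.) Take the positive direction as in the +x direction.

Displacement is the signed area under the v-t curve.
0–3 s: -5 × 3 = -15 m
3–4 s: 11 × 1 = 11 m
4–6 s: -8 × 2 = -16 m
Net displacement = -20 m

-20 m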